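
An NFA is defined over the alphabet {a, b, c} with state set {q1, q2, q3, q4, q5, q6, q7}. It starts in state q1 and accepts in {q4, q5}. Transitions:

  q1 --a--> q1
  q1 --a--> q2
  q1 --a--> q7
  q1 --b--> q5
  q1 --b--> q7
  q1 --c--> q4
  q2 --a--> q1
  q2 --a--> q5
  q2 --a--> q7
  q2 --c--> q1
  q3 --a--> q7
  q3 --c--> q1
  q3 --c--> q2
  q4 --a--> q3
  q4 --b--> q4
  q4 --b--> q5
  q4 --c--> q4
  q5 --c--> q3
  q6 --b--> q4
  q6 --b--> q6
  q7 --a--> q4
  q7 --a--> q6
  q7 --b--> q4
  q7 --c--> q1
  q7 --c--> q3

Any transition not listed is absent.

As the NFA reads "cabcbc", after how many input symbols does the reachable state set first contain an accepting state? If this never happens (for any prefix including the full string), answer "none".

Start in {q1}.
Read 'c': q1→{q4}; now {q4}.
None of the earlier sets intersect F, but {q4} does.

1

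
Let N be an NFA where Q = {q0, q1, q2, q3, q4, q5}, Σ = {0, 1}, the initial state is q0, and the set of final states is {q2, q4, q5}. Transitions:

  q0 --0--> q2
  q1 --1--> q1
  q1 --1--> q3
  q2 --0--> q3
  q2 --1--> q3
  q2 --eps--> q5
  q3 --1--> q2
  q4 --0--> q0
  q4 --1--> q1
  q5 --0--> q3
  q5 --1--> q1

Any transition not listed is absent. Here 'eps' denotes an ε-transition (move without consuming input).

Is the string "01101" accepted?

Start in {q0}.
Read '0': q0→{q2}; union {q2}; ε-closure = {q2, q5}.
Read '1': q2→{q3}, q5→{q1}; now {q1, q3}.
Read '1': q1→{q1, q3}, q3→{q2}; union {q1, q2, q3}; ε-closure = {q1, q2, q3, q5}.
Read '0': q1→∅, q2→{q3}, q3→∅, q5→{q3}; now {q3}.
Read '1': q3→{q2}; union {q2}; ε-closure = {q2, q5}.
The final set {q2, q5} contains the accepting states q2, q5.

Yes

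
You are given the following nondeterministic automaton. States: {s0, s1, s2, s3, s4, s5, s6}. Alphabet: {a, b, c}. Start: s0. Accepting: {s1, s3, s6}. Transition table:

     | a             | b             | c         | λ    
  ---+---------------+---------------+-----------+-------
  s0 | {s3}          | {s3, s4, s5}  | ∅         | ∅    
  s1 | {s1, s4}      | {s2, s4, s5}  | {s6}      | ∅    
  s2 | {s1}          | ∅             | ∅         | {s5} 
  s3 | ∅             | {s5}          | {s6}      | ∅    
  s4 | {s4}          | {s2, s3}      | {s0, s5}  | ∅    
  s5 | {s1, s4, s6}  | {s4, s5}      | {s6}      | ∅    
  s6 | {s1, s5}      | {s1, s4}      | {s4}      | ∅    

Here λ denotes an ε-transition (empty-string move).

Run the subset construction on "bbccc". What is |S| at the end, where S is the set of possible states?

Start in {s0}.
Read 'b': {s0} → {s3, s4, s5}.
Read 'b': {s3, s4, s5} → {s2, s3, s4, s5}.
Read 'c': {s2, s3, s4, s5} → {s0, s5, s6}.
Read 'c': {s0, s5, s6} → {s4, s6}.
Read 'c': {s4, s6} → {s0, s4, s5}.
That set has 3 states.

3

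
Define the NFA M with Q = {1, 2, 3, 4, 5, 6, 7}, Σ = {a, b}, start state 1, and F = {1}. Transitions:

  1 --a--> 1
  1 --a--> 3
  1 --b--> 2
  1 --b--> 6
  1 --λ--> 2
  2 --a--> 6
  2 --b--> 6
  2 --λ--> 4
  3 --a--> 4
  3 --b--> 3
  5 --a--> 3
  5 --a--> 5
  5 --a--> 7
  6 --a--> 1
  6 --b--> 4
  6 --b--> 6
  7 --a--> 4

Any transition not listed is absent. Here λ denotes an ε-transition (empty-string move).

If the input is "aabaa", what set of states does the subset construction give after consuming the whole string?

Start: ε-closure({1}) = {1, 2, 4}.
Read 'a': 1→{1, 3}, 2→{6}, 4→∅; union {1, 3, 6}; ε-closure = {1, 2, 3, 4, 6}.
Read 'a': 1→{1, 3}, 2→{6}, 3→{4}, 4→∅, 6→{1}; union {1, 3, 4, 6}; ε-closure = {1, 2, 3, 4, 6}.
Read 'b': 1→{2, 6}, 2→{6}, 3→{3}, 4→∅, 6→{4, 6}; now {2, 3, 4, 6}.
Read 'a': 2→{6}, 3→{4}, 4→∅, 6→{1}; union {1, 4, 6}; ε-closure = {1, 2, 4, 6}.
Read 'a': 1→{1, 3}, 2→{6}, 4→∅, 6→{1}; union {1, 3, 6}; ε-closure = {1, 2, 3, 4, 6}.

{1, 2, 3, 4, 6}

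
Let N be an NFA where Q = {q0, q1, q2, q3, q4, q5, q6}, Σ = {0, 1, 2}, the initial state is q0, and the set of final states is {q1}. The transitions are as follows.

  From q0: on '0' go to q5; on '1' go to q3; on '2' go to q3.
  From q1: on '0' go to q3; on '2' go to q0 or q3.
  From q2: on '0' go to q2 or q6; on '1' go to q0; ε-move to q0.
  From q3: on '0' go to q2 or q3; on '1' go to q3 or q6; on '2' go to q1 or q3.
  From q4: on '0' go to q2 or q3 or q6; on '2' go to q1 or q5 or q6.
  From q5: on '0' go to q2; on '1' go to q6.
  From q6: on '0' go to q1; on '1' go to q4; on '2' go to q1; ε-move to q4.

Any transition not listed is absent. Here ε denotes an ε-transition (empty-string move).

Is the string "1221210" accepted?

Start in {q0}.
Read '1': q0→{q3}; now {q3}.
Read '2': q3→{q1, q3}; now {q1, q3}.
Read '2': q1→{q0, q3}, q3→{q1, q3}; now {q0, q1, q3}.
Read '1': q0→{q3}, q1→∅, q3→{q3, q6}; union {q3, q6}; ε-closure = {q3, q4, q6}.
Read '2': q3→{q1, q3}, q4→{q1, q5, q6}, q6→{q1}; union {q1, q3, q5, q6}; ε-closure = {q1, q3, q4, q5, q6}.
Read '1': q1→∅, q3→{q3, q6}, q4→∅, q5→{q6}, q6→{q4}; now {q3, q4, q6}.
Read '0': q3→{q2, q3}, q4→{q2, q3, q6}, q6→{q1}; union {q1, q2, q3, q6}; ε-closure = {q0, q1, q2, q3, q4, q6}.
The final set {q0, q1, q2, q3, q4, q6} contains the accepting state q1.

Yes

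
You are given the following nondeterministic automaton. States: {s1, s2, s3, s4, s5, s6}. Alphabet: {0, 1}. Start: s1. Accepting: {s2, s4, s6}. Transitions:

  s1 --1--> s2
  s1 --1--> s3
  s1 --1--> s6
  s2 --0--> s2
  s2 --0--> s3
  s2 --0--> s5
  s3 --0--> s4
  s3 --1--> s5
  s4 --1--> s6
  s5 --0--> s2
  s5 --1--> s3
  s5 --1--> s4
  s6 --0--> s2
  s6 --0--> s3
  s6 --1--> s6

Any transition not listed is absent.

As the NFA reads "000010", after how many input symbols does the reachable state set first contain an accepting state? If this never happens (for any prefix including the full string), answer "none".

none

Start in {s1}.
Read '0': {s1} → ∅.
The set is empty and remains empty for the remaining 5 symbols.
No reachable set along the way intersects F.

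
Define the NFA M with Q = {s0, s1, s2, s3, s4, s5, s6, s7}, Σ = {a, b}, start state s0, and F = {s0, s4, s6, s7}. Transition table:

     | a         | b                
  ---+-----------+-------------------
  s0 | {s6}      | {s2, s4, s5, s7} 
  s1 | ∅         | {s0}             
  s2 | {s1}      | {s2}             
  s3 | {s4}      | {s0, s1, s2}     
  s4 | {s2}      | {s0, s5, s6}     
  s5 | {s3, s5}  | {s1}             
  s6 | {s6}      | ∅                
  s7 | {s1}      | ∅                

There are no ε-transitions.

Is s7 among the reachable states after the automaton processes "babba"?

No

Start in {s0}.
Read 'b': {s0} → {s2, s4, s5, s7}.
Read 'a': {s2, s4, s5, s7} → {s1, s2, s3, s5}.
Read 'b': {s1, s2, s3, s5} → {s0, s1, s2}.
Read 'b': {s0, s1, s2} → {s0, s2, s4, s5, s7}.
Read 'a': {s0, s2, s4, s5, s7} → {s1, s2, s3, s5, s6}.
State s7 is not in {s1, s2, s3, s5, s6}.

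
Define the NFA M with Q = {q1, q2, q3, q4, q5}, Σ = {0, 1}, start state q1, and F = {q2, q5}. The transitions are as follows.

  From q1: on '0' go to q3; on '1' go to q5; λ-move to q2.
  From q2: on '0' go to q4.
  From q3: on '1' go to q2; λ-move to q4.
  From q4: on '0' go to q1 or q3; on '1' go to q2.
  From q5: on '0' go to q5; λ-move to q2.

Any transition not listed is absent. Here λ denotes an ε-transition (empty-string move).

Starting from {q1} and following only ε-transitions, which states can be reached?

Begin with {q1}.
ε-move q1 → q2; add q2.

{q1, q2}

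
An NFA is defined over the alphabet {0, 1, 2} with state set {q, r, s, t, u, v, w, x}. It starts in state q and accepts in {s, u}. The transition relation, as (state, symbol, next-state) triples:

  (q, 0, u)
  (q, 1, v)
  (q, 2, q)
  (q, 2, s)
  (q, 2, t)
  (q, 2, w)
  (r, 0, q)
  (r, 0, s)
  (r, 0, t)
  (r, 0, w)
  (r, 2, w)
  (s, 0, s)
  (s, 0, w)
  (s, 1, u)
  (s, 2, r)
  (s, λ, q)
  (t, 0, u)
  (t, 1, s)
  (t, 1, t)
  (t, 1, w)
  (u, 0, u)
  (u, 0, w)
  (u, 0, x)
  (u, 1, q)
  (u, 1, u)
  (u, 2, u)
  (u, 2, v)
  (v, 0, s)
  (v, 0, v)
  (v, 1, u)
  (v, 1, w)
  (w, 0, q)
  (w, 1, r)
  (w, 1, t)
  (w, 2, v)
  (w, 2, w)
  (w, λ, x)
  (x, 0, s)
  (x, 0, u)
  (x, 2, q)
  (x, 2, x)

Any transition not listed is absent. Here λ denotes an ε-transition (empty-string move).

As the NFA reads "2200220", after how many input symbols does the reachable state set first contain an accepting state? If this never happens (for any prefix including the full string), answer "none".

1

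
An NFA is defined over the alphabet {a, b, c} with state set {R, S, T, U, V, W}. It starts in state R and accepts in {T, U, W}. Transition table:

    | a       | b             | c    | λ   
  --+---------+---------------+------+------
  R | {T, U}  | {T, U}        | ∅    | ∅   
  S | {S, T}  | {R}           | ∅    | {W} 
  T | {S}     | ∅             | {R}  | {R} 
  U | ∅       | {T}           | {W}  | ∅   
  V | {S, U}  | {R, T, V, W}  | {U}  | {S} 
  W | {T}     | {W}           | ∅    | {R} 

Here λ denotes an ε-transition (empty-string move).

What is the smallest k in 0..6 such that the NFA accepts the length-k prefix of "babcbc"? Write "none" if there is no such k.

Start in {R}.
Read 'b': R→{T, U}; union {T, U}; ε-closure = {R, T, U}.
None of the earlier sets intersect F, but {R, T, U} does.

1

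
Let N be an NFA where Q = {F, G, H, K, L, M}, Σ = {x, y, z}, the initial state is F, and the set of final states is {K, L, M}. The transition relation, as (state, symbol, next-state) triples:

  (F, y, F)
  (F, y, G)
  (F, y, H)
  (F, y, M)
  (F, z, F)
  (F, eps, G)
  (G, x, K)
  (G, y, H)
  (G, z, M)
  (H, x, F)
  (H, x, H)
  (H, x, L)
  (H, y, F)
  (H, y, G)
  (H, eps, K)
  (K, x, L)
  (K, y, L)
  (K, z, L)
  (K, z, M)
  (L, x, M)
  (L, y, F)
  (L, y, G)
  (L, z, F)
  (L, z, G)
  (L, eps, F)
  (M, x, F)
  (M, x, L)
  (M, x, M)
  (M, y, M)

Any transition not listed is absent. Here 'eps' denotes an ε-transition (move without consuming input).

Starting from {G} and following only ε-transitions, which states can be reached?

Begin with {G}.
No ε-moves leave this set, so the closure equals the set itself.

{G}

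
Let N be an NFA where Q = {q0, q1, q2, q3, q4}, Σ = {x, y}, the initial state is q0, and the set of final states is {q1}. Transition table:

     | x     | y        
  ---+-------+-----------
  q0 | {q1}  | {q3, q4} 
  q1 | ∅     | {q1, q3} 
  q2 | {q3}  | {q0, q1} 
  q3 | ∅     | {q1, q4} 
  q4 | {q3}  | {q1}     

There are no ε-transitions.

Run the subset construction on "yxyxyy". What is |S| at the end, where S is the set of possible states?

2

Start in {q0}.
Read 'y': {q0} → {q3, q4}.
Read 'x': {q3, q4} → {q3}.
Read 'y': {q3} → {q1, q4}.
Read 'x': {q1, q4} → {q3}.
Read 'y': {q3} → {q1, q4}.
Read 'y': {q1, q4} → {q1, q3}.
That set has 2 states.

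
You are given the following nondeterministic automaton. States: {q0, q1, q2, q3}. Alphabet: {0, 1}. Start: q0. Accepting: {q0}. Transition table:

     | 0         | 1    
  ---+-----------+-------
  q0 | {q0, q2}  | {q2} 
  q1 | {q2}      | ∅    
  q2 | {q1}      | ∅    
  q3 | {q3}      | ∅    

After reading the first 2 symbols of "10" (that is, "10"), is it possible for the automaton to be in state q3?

Start in {q0}.
Read '1': {q0} → {q2}.
Read '0': {q2} → {q1}.
State q3 is not in {q1}.

No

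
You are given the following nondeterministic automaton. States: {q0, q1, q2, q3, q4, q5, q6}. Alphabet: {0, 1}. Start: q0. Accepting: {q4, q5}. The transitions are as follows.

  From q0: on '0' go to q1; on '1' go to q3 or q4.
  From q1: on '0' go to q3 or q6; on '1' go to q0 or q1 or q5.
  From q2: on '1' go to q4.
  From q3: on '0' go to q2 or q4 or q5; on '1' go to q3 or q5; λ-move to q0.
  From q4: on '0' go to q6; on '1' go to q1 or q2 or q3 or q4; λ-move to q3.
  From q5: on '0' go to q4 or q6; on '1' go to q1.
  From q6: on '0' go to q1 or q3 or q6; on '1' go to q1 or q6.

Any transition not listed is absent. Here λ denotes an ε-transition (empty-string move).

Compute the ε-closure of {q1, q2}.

{q1, q2}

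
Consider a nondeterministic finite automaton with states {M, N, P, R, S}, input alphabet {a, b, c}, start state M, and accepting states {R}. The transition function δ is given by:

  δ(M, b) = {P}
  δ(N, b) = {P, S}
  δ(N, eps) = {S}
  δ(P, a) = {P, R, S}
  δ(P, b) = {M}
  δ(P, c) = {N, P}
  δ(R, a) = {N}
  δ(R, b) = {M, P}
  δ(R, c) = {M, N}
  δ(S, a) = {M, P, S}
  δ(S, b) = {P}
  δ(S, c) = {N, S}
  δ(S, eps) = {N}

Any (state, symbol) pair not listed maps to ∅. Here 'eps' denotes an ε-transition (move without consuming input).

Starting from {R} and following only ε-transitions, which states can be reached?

{R}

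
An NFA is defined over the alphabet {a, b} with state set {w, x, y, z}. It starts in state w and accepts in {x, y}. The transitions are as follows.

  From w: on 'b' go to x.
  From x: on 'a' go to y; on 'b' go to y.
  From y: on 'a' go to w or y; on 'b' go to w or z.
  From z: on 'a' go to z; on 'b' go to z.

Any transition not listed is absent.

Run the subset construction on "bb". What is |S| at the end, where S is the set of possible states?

Start in {w}.
Read 'b': w→{x}; now {x}.
Read 'b': x→{y}; now {y}.
That set has 1 state.

1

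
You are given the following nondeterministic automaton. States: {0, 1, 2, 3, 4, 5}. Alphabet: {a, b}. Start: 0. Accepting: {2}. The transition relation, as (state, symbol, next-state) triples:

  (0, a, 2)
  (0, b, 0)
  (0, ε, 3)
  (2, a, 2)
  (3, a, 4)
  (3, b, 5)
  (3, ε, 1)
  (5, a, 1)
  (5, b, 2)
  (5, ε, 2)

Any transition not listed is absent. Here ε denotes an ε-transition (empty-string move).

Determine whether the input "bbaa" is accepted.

Start: ε-closure({0}) = {0, 1, 3}.
Read 'b': {0, 1, 3} → {0, 1, 2, 3, 5}.
Read 'b': {0, 1, 2, 3, 5} → {0, 1, 2, 3, 5}.
Read 'a': {0, 1, 2, 3, 5} → {1, 2, 4}.
Read 'a': {1, 2, 4} → {2}.
The final set {2} contains the accepting state 2.

Yes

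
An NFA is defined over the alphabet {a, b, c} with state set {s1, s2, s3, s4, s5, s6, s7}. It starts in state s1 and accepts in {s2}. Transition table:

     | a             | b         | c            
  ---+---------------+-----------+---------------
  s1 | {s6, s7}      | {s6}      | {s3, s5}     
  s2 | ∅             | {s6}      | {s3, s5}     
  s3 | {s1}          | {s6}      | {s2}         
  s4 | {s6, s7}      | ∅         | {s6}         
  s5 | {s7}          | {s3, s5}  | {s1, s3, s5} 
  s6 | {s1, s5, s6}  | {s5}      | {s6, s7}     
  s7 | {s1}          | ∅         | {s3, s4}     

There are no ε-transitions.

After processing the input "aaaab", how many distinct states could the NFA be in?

3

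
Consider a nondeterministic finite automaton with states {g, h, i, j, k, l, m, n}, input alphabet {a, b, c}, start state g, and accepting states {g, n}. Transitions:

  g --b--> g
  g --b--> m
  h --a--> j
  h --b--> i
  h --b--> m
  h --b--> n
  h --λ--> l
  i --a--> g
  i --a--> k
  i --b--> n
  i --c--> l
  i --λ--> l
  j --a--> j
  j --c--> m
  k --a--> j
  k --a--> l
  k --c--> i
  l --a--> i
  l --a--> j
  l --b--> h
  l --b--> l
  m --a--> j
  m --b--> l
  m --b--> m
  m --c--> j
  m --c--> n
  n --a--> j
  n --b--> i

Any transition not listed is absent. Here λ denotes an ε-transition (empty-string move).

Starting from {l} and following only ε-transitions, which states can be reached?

Begin with {l}.
No ε-moves leave this set, so the closure equals the set itself.

{l}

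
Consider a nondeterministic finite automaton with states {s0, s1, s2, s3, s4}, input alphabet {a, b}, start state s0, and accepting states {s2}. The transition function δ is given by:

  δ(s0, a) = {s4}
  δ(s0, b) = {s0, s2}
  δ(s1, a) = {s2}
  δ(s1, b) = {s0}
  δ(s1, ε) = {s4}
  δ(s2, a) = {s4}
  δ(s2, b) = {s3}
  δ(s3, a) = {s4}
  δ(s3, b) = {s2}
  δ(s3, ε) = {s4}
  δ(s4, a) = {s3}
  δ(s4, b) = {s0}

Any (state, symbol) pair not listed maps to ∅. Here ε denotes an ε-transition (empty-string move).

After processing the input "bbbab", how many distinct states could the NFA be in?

2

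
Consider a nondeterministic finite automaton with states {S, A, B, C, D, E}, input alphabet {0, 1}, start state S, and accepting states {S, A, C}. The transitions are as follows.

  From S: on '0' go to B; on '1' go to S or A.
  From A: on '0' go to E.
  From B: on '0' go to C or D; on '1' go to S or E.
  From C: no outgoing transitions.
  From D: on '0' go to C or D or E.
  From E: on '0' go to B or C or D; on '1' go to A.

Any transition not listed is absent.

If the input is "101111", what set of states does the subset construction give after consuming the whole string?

{S, A}

Start in {S}.
Read '1': S→{S, A}; now {S, A}.
Read '0': S→{B}, A→{E}; now {B, E}.
Read '1': B→{S, E}, E→{A}; now {S, A, E}.
Read '1': S→{S, A}, A→∅, E→{A}; now {S, A}.
Read '1': S→{S, A}, A→∅; now {S, A}.
Read '1': S→{S, A}, A→∅; now {S, A}.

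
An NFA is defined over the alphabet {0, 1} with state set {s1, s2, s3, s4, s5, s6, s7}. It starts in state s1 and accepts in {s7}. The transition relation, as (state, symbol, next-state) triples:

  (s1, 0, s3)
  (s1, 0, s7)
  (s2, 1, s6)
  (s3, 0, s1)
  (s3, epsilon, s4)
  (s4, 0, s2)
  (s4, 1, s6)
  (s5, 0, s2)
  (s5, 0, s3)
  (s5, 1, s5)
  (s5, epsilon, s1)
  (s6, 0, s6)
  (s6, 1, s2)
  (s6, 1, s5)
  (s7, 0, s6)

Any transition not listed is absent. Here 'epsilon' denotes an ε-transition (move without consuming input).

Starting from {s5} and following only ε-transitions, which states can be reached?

Begin with {s5}.
ε-move s5 → s1; add s1.

{s1, s5}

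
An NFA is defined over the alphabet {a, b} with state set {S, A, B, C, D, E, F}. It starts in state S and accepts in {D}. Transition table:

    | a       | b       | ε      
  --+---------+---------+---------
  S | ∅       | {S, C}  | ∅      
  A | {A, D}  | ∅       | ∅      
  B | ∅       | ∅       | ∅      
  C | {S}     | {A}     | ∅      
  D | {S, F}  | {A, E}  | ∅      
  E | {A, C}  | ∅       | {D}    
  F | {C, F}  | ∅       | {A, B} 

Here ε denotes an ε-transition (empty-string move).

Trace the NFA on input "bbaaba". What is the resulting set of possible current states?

Start in {S}.
Read 'b': S→{S, C}; now {S, C}.
Read 'b': S→{S, C}, C→{A}; now {S, A, C}.
Read 'a': S→∅, A→{A, D}, C→{S}; now {S, A, D}.
Read 'a': S→∅, A→{A, D}, D→{S, F}; union {S, A, D, F}; ε-closure = {S, A, B, D, F}.
Read 'b': S→{S, C}, A→∅, B→∅, D→{A, E}, F→∅; union {S, A, C, E}; ε-closure = {S, A, C, D, E}.
Read 'a': S→∅, A→{A, D}, C→{S}, D→{S, F}, E→{A, C}; union {S, A, C, D, F}; ε-closure = {S, A, B, C, D, F}.

{S, A, B, C, D, F}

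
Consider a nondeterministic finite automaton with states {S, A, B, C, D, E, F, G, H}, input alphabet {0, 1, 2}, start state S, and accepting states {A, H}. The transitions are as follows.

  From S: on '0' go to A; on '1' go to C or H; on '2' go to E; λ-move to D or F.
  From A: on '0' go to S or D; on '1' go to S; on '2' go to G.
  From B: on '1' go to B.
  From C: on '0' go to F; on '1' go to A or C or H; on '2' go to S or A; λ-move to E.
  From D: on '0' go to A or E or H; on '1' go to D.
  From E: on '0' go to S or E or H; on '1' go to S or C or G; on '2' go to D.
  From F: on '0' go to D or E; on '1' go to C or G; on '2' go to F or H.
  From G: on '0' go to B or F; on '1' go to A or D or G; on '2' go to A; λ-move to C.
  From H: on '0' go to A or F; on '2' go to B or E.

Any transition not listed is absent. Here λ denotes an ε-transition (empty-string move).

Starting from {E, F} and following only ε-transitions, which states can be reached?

{E, F}

Begin with {E, F}.
No ε-moves leave this set, so the closure equals the set itself.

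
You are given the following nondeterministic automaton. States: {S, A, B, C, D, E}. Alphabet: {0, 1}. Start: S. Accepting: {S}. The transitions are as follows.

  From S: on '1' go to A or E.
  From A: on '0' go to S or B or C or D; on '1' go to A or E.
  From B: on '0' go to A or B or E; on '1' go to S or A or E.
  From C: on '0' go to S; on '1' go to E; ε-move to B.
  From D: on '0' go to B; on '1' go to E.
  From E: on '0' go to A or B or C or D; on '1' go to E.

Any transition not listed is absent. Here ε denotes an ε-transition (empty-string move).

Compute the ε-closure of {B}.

{B}

Begin with {B}.
No ε-moves leave this set, so the closure equals the set itself.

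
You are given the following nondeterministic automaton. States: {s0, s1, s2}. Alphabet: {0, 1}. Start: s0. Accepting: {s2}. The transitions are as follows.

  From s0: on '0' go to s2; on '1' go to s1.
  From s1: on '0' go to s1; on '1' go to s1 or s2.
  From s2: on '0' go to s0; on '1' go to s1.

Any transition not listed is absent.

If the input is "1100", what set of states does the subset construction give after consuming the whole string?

{s1, s2}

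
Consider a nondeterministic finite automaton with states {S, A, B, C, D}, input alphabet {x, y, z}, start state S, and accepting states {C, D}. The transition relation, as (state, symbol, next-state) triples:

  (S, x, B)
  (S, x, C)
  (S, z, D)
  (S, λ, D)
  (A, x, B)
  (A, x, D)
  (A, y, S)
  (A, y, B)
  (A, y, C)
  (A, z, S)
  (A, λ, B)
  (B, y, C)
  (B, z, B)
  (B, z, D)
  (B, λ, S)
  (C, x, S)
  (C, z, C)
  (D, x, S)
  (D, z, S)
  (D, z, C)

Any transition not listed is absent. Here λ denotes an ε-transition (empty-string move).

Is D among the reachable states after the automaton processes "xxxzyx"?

Start: ε-closure({S}) = {S, D}.
Read 'x': S→{B, C}, D→{S}; union {S, B, C}; ε-closure = {S, B, C, D}.
Read 'x': S→{B, C}, B→∅, C→{S}, D→{S}; union {S, B, C}; ε-closure = {S, B, C, D}.
Read 'x': S→{B, C}, B→∅, C→{S}, D→{S}; union {S, B, C}; ε-closure = {S, B, C, D}.
Read 'z': S→{D}, B→{B, D}, C→{C}, D→{S, C}; now {S, B, C, D}.
Read 'y': S→∅, B→{C}, C→∅, D→∅; now {C}.
Read 'x': C→{S}; union {S}; ε-closure = {S, D}.
State D is in {S, D}.

Yes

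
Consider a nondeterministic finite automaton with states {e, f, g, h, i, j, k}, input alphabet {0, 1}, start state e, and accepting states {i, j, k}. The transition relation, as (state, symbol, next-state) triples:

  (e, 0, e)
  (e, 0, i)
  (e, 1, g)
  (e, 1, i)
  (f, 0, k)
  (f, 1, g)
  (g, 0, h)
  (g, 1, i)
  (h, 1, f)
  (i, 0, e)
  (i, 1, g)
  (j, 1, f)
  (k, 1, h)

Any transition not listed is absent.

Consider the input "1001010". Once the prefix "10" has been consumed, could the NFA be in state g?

No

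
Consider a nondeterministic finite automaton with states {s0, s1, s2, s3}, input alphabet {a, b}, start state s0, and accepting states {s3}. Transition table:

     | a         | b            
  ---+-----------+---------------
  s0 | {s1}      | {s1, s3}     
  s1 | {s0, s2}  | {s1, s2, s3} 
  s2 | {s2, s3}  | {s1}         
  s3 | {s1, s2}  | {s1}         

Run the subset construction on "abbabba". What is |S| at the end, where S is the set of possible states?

4

Start in {s0}.
Read 'a': {s0} → {s1}.
Read 'b': {s1} → {s1, s2, s3}.
Read 'b': {s1, s2, s3} → {s1, s2, s3}.
Read 'a': {s1, s2, s3} → {s0, s1, s2, s3}.
Read 'b': {s0, s1, s2, s3} → {s1, s2, s3}.
Read 'b': {s1, s2, s3} → {s1, s2, s3}.
Read 'a': {s1, s2, s3} → {s0, s1, s2, s3}.
That set has 4 states.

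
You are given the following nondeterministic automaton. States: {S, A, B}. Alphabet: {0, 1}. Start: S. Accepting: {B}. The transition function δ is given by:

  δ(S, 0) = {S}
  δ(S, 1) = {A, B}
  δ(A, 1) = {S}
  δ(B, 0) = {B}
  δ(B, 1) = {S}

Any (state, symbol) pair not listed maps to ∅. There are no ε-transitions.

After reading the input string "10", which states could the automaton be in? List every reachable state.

{B}

Start in {S}.
Read '1': S→{A, B}; now {A, B}.
Read '0': A→∅, B→{B}; now {B}.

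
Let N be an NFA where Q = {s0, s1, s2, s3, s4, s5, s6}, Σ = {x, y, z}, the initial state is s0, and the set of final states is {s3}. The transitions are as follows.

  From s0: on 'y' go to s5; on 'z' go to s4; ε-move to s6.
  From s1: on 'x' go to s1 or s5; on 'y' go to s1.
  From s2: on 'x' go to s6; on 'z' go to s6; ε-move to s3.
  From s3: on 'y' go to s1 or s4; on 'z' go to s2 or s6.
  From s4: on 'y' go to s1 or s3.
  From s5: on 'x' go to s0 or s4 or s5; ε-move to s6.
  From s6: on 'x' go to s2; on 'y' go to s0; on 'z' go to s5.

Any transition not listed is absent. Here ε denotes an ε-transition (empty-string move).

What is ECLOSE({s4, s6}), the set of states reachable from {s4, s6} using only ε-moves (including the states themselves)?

{s4, s6}

Begin with {s4, s6}.
No ε-moves leave this set, so the closure equals the set itself.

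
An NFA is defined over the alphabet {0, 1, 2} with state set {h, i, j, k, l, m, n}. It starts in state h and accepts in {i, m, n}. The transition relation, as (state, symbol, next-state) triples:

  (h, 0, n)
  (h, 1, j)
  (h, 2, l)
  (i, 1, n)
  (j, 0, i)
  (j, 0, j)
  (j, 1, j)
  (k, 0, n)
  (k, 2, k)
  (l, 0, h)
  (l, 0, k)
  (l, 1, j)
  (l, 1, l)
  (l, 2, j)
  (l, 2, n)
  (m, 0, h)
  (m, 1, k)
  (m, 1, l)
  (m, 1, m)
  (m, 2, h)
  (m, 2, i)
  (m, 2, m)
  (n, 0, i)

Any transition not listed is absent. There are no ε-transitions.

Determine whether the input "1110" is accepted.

Start in {h}.
Read '1': {h} → {j}.
Read '1': {j} → {j}.
Read '1': {j} → {j}.
Read '0': {j} → {i, j}.
The final set {i, j} contains the accepting state i.

Yes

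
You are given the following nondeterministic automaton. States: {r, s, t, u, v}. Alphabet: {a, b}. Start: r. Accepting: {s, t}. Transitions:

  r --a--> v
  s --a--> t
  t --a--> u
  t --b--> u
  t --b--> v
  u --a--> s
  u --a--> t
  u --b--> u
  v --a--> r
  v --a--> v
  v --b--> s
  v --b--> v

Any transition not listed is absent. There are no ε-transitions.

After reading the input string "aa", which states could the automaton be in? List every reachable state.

{r, v}

Start in {r}.
Read 'a': {r} → {v}.
Read 'a': {v} → {r, v}.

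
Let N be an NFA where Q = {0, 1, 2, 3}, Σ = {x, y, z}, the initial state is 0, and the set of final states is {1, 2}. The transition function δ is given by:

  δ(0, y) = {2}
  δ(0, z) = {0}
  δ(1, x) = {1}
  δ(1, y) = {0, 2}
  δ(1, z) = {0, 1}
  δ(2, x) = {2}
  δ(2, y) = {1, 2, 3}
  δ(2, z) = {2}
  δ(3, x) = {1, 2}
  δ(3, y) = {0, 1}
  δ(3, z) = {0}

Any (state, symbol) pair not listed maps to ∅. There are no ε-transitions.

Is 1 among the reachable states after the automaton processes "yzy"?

Yes

Start in {0}.
Read 'y': 0→{2}; now {2}.
Read 'z': 2→{2}; now {2}.
Read 'y': 2→{1, 2, 3}; now {1, 2, 3}.
State 1 is in {1, 2, 3}.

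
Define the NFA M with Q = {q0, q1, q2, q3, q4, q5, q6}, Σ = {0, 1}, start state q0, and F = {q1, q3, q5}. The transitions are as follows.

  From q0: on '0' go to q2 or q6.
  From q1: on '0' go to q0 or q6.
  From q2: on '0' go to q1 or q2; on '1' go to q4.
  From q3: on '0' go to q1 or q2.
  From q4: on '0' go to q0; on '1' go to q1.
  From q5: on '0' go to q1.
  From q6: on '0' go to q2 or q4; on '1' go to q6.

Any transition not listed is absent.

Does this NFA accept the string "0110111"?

No

Start in {q0}.
Read '0': {q0} → {q2, q6}.
Read '1': {q2, q6} → {q4, q6}.
Read '1': {q4, q6} → {q1, q6}.
Read '0': {q1, q6} → {q0, q2, q4, q6}.
Read '1': {q0, q2, q4, q6} → {q1, q4, q6}.
Read '1': {q1, q4, q6} → {q1, q6}.
Read '1': {q1, q6} → {q6}.
The final set {q6} contains no accepting state.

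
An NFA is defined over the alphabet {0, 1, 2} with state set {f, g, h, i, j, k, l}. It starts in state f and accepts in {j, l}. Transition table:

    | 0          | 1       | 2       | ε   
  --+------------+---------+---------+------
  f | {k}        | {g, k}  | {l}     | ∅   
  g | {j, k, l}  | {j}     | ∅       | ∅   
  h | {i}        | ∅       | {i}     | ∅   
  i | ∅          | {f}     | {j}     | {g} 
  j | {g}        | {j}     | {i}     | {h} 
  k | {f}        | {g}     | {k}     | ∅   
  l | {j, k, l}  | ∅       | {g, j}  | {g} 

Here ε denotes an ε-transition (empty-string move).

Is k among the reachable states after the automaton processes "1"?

Yes

Start in {f}.
Read '1': f→{g, k}; now {g, k}.
State k is in {g, k}.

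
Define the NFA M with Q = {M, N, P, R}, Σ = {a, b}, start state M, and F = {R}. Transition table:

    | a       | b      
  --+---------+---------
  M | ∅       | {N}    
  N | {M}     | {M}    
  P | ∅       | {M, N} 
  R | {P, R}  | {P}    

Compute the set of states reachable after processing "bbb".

{N}

Start in {M}.
Read 'b': {M} → {N}.
Read 'b': {N} → {M}.
Read 'b': {M} → {N}.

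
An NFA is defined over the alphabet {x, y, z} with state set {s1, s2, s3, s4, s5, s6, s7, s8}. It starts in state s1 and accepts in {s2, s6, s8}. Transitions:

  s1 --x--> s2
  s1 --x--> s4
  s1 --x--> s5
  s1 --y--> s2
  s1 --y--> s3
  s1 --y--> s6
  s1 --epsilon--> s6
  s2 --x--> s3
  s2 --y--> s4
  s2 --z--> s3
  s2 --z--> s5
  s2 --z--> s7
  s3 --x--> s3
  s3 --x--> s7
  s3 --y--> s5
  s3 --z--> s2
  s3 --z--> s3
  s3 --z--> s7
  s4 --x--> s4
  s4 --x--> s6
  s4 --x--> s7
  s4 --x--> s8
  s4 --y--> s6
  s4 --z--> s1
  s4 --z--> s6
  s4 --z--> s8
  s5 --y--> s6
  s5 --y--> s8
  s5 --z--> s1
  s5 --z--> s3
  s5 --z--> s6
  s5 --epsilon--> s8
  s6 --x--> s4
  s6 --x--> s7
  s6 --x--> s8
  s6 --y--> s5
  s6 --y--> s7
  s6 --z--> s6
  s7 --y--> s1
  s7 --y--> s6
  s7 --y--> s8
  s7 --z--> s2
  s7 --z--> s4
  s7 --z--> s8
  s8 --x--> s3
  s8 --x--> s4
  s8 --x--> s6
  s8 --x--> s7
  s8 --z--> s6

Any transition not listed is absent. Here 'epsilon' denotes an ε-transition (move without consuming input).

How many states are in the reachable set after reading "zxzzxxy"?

Start: ε-closure({s1}) = {s1, s6}.
Read 'z': s1→∅, s6→{s6}; now {s6}.
Read 'x': s6→{s4, s7, s8}; now {s4, s7, s8}.
Read 'z': s4→{s1, s6, s8}, s7→{s2, s4, s8}, s8→{s6}; now {s1, s2, s4, s6, s8}.
Read 'z': s1→∅, s2→{s3, s5, s7}, s4→{s1, s6, s8}, s6→{s6}, s8→{s6}; now {s1, s3, s5, s6, s7, s8}.
Read 'x': s1→{s2, s4, s5}, s3→{s3, s7}, s5→∅, s6→{s4, s7, s8}, s7→∅, s8→{s3, s4, s6, s7}; now {s2, s3, s4, s5, s6, s7, s8}.
Read 'x': s2→{s3}, s3→{s3, s7}, s4→{s4, s6, s7, s8}, s5→∅, s6→{s4, s7, s8}, s7→∅, s8→{s3, s4, s6, s7}; now {s3, s4, s6, s7, s8}.
Read 'y': s3→{s5}, s4→{s6}, s6→{s5, s7}, s7→{s1, s6, s8}, s8→∅; now {s1, s5, s6, s7, s8}.
That set has 5 states.

5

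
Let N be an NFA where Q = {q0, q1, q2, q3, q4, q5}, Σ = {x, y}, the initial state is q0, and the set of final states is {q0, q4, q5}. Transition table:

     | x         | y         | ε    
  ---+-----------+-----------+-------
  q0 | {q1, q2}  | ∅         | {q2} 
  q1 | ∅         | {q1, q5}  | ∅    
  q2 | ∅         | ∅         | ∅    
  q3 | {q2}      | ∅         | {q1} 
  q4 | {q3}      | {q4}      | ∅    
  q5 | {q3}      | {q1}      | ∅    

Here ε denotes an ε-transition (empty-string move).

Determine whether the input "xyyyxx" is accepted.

Start: ε-closure({q0}) = {q0, q2}.
Read 'x': q0→{q1, q2}, q2→∅; now {q1, q2}.
Read 'y': q1→{q1, q5}, q2→∅; now {q1, q5}.
Read 'y': q1→{q1, q5}, q5→{q1}; now {q1, q5}.
Read 'y': q1→{q1, q5}, q5→{q1}; now {q1, q5}.
Read 'x': q1→∅, q5→{q3}; union {q3}; ε-closure = {q1, q3}.
Read 'x': q1→∅, q3→{q2}; now {q2}.
The final set {q2} contains no accepting state.

No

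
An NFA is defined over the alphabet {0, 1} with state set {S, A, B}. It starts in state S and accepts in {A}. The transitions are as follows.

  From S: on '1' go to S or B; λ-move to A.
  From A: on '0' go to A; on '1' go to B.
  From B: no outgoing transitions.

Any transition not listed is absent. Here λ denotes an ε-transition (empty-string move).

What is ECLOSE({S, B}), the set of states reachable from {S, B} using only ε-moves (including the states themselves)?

{S, A, B}

Begin with {S, B}.
ε-move S → A; add A.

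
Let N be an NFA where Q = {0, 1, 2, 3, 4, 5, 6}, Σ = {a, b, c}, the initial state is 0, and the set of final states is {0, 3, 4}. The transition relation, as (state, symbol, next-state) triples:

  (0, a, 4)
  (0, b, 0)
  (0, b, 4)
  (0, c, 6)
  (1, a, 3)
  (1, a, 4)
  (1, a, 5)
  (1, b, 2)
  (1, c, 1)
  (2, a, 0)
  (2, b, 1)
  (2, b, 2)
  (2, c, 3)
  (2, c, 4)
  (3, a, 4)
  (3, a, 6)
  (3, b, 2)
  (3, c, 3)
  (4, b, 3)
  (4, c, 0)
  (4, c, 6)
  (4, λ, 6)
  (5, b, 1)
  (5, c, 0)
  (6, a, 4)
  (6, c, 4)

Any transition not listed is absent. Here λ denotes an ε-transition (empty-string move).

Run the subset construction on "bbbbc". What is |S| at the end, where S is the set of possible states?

5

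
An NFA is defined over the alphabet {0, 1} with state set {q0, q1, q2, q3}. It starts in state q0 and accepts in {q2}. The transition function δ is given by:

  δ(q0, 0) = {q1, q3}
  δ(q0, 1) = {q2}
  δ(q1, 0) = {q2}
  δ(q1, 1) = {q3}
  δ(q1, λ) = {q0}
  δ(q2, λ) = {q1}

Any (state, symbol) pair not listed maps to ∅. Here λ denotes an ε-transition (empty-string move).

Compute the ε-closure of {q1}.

{q0, q1}

Begin with {q1}.
ε-move q1 → q0; add q0.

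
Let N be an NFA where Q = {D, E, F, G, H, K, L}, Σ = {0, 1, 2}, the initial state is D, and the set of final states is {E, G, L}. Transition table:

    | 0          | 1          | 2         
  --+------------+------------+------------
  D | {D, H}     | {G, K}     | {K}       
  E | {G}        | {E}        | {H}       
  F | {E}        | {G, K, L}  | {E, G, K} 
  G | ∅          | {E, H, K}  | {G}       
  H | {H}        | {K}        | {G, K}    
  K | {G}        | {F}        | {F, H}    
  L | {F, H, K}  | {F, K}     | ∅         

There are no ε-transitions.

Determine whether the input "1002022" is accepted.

No

Start in {D}.
Read '1': D→{G, K}; now {G, K}.
Read '0': G→∅, K→{G}; now {G}.
Read '0': G→∅; now ∅.
The set is empty and remains empty for the remaining 4 symbols.
The final set ∅ contains no accepting state.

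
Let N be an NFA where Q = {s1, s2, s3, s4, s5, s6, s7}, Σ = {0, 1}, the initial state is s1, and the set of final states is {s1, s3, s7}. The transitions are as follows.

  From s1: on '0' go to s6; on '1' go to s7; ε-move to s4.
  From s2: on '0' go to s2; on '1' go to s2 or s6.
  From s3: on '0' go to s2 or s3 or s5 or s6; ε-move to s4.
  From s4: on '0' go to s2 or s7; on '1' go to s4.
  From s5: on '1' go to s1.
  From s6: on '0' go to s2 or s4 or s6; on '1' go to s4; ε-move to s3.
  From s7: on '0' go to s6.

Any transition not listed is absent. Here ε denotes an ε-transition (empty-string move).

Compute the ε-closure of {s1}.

{s1, s4}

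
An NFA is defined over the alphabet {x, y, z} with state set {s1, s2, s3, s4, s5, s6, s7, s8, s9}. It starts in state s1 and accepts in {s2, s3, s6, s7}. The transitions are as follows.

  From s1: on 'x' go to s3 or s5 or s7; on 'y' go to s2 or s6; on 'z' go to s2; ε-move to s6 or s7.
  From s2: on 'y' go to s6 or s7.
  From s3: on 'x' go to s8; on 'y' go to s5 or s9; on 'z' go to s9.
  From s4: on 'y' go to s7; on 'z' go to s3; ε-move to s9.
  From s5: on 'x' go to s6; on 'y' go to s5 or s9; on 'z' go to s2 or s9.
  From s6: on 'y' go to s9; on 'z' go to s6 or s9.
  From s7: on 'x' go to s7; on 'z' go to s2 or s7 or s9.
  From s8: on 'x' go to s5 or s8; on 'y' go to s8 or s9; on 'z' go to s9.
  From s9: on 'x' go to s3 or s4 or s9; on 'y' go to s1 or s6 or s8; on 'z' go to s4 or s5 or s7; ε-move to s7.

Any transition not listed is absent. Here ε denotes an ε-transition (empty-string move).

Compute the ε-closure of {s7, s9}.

{s7, s9}

Begin with {s7, s9}.
No ε-moves leave this set, so the closure equals the set itself.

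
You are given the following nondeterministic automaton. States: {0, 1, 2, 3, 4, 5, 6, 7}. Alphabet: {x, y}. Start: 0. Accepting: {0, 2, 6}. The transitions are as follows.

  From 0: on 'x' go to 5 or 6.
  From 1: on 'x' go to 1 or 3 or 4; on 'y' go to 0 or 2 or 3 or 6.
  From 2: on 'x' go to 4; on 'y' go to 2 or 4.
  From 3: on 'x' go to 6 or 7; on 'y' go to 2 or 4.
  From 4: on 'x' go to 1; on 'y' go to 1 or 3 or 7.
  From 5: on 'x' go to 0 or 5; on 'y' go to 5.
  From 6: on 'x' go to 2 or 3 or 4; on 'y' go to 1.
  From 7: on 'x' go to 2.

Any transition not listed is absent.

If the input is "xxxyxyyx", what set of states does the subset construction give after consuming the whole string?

Start in {0}.
Read 'x': {0} → {5, 6}.
Read 'x': {5, 6} → {0, 2, 3, 4, 5}.
Read 'x': {0, 2, 3, 4, 5} → {0, 1, 4, 5, 6, 7}.
Read 'y': {0, 1, 4, 5, 6, 7} → {0, 1, 2, 3, 5, 6, 7}.
Read 'x': {0, 1, 2, 3, 5, 6, 7} → {0, 1, 2, 3, 4, 5, 6, 7}.
Read 'y': {0, 1, 2, 3, 4, 5, 6, 7} → {0, 1, 2, 3, 4, 5, 6, 7}.
Read 'y': {0, 1, 2, 3, 4, 5, 6, 7} → {0, 1, 2, 3, 4, 5, 6, 7}.
Read 'x': {0, 1, 2, 3, 4, 5, 6, 7} → {0, 1, 2, 3, 4, 5, 6, 7}.

{0, 1, 2, 3, 4, 5, 6, 7}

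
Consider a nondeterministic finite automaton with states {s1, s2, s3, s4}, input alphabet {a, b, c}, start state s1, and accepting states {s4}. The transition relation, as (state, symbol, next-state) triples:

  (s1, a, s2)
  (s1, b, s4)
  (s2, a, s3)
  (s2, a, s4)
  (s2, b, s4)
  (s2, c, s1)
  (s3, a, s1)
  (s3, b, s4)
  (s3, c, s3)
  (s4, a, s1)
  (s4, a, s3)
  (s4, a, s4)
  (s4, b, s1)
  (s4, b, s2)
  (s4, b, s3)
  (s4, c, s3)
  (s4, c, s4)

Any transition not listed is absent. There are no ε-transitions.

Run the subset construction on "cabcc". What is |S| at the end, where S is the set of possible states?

0

Start in {s1}.
Read 'c': {s1} → ∅.
The set is empty and remains empty for the remaining 4 symbols.
That set has 0 states.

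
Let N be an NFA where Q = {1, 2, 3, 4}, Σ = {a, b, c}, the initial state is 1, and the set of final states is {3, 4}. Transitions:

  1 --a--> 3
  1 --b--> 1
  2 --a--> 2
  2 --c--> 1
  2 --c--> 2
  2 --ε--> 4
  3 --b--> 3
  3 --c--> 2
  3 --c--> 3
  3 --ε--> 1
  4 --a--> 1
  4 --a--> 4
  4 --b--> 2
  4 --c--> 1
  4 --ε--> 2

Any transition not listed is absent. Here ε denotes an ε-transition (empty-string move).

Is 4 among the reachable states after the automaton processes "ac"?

Yes

Start in {1}.
Read 'a': {1} → {1, 3}.
Read 'c': {1, 3} → {1, 2, 3, 4}.
State 4 is in {1, 2, 3, 4}.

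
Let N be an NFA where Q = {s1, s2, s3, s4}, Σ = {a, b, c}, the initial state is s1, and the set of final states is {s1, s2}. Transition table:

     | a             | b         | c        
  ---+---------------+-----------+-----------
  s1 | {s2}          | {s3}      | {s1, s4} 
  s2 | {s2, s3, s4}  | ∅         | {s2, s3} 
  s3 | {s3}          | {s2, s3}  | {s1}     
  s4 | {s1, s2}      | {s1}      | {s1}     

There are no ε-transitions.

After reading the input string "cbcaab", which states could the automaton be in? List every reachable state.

{s1, s2, s3}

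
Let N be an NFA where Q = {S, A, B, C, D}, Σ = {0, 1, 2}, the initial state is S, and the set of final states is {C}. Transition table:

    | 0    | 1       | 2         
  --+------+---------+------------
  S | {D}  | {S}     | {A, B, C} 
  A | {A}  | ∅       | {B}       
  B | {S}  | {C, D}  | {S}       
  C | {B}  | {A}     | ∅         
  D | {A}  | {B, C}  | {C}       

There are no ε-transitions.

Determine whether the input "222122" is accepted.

Start in {S}.
Read '2': S→{A, B, C}; now {A, B, C}.
Read '2': A→{B}, B→{S}, C→∅; now {S, B}.
Read '2': S→{A, B, C}, B→{S}; now {S, A, B, C}.
Read '1': S→{S}, A→∅, B→{C, D}, C→{A}; now {S, A, C, D}.
Read '2': S→{A, B, C}, A→{B}, C→∅, D→{C}; now {A, B, C}.
Read '2': A→{B}, B→{S}, C→∅; now {S, B}.
The final set {S, B} contains no accepting state.

No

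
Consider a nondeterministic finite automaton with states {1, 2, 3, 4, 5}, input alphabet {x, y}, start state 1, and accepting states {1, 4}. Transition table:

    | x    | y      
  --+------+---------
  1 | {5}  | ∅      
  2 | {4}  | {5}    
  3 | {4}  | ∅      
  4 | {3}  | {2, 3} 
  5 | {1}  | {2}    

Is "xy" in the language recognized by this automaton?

No

Start in {1}.
Read 'x': 1→{5}; now {5}.
Read 'y': 5→{2}; now {2}.
The final set {2} contains no accepting state.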